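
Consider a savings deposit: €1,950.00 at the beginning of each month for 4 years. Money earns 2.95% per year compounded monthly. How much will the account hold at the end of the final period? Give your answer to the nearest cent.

This is an annuity due: 48 deposits of €1,950.00 at the beginning of each month.
Periodic rate r = 0.0295/12 per month; n is counted in months.
FV = PMT × [((1+r)^n − 1)/r] × (1+r) = 1,950 × [(1+r)^48 − 1] / r × (1+r) = €99,460.85

€99,460.85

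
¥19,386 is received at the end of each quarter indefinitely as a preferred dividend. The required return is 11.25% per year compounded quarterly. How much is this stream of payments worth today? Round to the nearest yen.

¥689,280

Periodic rate r = 0.1125/4 per quarter.
Level perpetuity: PV = PMT / r = 19,386 / (0.1125/4) = ¥689,280.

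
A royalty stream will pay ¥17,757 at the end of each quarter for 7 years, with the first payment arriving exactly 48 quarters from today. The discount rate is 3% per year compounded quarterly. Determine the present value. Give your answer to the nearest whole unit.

Ordinary annuity of 28 payments, first payment at period 48.
Periodic rate r = 0.03/4 per quarter; n is counted in quarters.
The ordinary-annuity PV formula values the stream one period before the first payment (period 47); discount that back 47 periods:
PV₀ = 17,757 × [1 − (1+r)^−28] / r × (1+r)^−47 = ¥314,592

¥314,592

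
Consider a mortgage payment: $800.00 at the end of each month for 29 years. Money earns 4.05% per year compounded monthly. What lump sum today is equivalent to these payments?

$163,653.92

This is an ordinary annuity: 348 payments of $800.00 at the end of each month.
Periodic rate r = 0.0405/12 per month; n is counted in months.
PV = PMT × [(1 − (1+r)^−n)/r] = 800 × [1 − (1+r)^−348] / r = $163,653.92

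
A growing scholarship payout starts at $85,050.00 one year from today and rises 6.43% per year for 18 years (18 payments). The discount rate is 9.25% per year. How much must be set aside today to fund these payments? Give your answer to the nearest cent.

$1,132,341.72

Periodic rate r = 0.0925 per year.
Growing ordinary annuity: PV = PMT₁ × [1 − ((1+g)/(1+r))^n] / (r − g) = 85,050 × [1 − ((1+0.0643)/(1+r))^18] / (r − 0.0643) = $1,132,341.72.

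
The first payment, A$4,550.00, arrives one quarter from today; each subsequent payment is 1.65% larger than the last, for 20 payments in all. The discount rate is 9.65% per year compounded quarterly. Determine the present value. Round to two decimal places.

A$82,843.52

Periodic rate r = 0.0965/4 per quarter; n is counted in quarters.
Growing ordinary annuity: PV = PMT₁ × [1 − ((1+g)/(1+r))^n] / (r − g) = 4,550 × [1 − ((1+0.0165)/(1+r))^20] / (r − 0.0165) = A$82,843.52.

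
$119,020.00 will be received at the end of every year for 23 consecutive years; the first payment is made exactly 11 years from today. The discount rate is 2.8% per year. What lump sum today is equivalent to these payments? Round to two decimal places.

$1,516,216.07

Ordinary annuity of 23 payments, first payment at period 11.
Periodic rate r = 0.028 per year.
The ordinary-annuity PV formula values the stream one period before the first payment (period 10); discount that back 10 periods:
PV₀ = 119,020 × [1 − (1+r)^−23] / r × (1+r)^−10 = $1,516,216.07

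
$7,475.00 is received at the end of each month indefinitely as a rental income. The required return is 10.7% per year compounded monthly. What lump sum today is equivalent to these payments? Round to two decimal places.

Periodic rate r = 0.107/12 per month.
Level perpetuity: PV = PMT / r = 7,475 / (0.107/12) = $838,317.76.

$838,317.76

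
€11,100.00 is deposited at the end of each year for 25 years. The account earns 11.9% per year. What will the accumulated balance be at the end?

€1,457,424.09

This is an ordinary annuity: 25 deposits of €11,100.00 at the end of each year.
Periodic rate r = 0.119 per year.
FV = PMT × [((1+r)^n − 1)/r] = 11,100 × [(1+r)^25 − 1] / r = €1,457,424.09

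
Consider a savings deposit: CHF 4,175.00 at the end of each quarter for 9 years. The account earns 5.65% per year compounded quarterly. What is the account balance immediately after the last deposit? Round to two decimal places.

This is an ordinary annuity: 36 deposits of CHF 4,175.00 at the end of each quarter.
Periodic rate r = 0.0565/4 per quarter; n is counted in quarters.
FV = PMT × [((1+r)^n − 1)/r] = 4,175 × [(1+r)^36 − 1] / r = CHF 194,160.32

CHF 194,160.32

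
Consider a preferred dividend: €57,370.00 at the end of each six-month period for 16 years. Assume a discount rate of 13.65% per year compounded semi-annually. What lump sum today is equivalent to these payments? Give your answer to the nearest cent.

This is an ordinary annuity: 32 payments of €57,370.00 at the end of each six-month period.
Periodic rate r = 0.1365/2 per half-year; n is counted in half-years.
PV = PMT × [(1 − (1+r)^−n)/r] = 57,370 × [1 − (1+r)^−32] / r = €738,949.66

€738,949.66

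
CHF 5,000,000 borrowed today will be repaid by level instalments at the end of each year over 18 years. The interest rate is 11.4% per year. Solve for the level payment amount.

Level ordinary annuity; solve PV = PMT × [(1 − (1+r)^−n)/r] for PMT.
Periodic rate r = 0.114 per year.
With n = 18: PMT = 5,000,000 / ([(1 − (1+r)^−n)/r]) = CHF 665,297.74

CHF 665,297.74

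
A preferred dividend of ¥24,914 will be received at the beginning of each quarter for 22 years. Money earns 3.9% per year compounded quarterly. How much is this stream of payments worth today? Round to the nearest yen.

¥1,481,613

This is an annuity due: 88 payments of ¥24,914 at the beginning of each quarter.
Periodic rate r = 0.039/4 per quarter; n is counted in quarters.
PV = PMT × [(1 − (1+r)^−n)/r] × (1+r) = 24,914 × [1 − (1+r)^−88] / r × (1+r) = ¥1,481,613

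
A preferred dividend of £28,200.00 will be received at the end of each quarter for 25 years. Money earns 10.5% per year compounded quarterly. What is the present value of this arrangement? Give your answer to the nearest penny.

£993,784.43

This is an ordinary annuity: 100 payments of £28,200.00 at the end of each quarter.
Periodic rate r = 0.105/4 per quarter; n is counted in quarters.
PV = PMT × [(1 − (1+r)^−n)/r] = 28,200 × [1 − (1+r)^−100] / r = £993,784.43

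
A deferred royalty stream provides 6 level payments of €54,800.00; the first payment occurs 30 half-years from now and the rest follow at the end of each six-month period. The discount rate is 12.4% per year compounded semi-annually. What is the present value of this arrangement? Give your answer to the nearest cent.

€46,792.28

Ordinary annuity of 6 payments, first payment at period 30.
Periodic rate r = 0.124/2 per half-year; n is counted in half-years.
The ordinary-annuity PV formula values the stream one period before the first payment (period 29); discount that back 29 periods:
PV₀ = 54,800 × [1 − (1+r)^−6] / r × (1+r)^−29 = €46,792.28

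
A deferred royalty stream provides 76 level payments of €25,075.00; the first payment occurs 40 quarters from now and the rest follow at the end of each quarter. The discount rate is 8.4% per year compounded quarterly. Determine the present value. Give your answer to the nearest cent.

Ordinary annuity of 76 payments, first payment at period 40.
Periodic rate r = 0.084/4 per quarter; n is counted in quarters.
The ordinary-annuity PV formula values the stream one period before the first payment (period 39); discount that back 39 periods:
PV₀ = 25,075 × [1 − (1+r)^−76] / r × (1+r)^−39 = €421,495.01

€421,495.01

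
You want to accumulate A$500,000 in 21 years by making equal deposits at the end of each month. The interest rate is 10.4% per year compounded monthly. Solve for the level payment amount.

Level ordinary annuity; solve FV = PMT × [((1+r)^n − 1)/r] for PMT.
Periodic rate r = 0.104/12 per month; n is counted in months.
With n = 252: PMT = 500,000 / ([((1+r)^n − 1)/r]) = A$555.66

A$555.66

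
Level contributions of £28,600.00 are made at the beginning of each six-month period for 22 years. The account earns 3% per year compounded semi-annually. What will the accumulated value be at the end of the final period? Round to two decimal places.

£1,790,766.15

This is an annuity due: 44 deposits of £28,600.00 at the beginning of each six-month period.
Periodic rate r = 0.03/2 per half-year; n is counted in half-years.
FV = PMT × [((1+r)^n − 1)/r] × (1+r) = 28,600 × [(1+r)^44 − 1] / r × (1+r) = £1,790,766.15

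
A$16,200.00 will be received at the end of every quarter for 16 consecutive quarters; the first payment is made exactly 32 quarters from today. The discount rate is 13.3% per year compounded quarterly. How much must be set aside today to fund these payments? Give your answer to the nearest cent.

Ordinary annuity of 16 payments, first payment at period 32.
Periodic rate r = 0.133/4 per quarter; n is counted in quarters.
The ordinary-annuity PV formula values the stream one period before the first payment (period 31); discount that back 31 periods:
PV₀ = 16,200 × [1 − (1+r)^−16] / r × (1+r)^−31 = A$72,018.95

A$72,018.95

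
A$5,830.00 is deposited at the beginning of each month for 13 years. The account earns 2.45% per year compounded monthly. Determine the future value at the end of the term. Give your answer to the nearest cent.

A$1,071,907.31

This is an annuity due: 156 deposits of A$5,830.00 at the beginning of each month.
Periodic rate r = 0.0245/12 per month; n is counted in months.
FV = PMT × [((1+r)^n − 1)/r] × (1+r) = 5,830 × [(1+r)^156 − 1] / r × (1+r) = A$1,071,907.31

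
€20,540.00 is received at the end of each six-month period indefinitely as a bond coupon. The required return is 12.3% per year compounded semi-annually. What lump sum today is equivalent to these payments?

Periodic rate r = 0.123/2 per half-year.
Level perpetuity: PV = PMT / r = 20,540 / (0.123/2) = €333,983.74.

€333,983.74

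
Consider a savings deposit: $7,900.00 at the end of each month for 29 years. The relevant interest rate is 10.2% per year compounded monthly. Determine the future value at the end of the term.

$16,748,145.49

This is an ordinary annuity: 348 deposits of $7,900.00 at the end of each month.
Periodic rate r = 0.102/12 per month; n is counted in months.
FV = PMT × [((1+r)^n − 1)/r] = 7,900 × [(1+r)^348 − 1] / r = $16,748,145.49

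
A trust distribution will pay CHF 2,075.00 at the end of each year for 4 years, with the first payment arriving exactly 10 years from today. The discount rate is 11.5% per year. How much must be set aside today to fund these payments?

Ordinary annuity of 4 payments, first payment at period 10.
Periodic rate r = 0.115 per year.
The ordinary-annuity PV formula values the stream one period before the first payment (period 9); discount that back 9 periods:
PV₀ = 2,075 × [1 − (1+r)^−4] / r × (1+r)^−9 = CHF 2,391.27

CHF 2,391.27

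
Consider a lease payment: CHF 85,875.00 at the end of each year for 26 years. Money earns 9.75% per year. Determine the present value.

CHF 802,364.12

This is an ordinary annuity: 26 payments of CHF 85,875.00 at the end of each year.
Periodic rate r = 0.0975 per year.
PV = PMT × [(1 − (1+r)^−n)/r] = 85,875 × [1 − (1+r)^−26] / r = CHF 802,364.12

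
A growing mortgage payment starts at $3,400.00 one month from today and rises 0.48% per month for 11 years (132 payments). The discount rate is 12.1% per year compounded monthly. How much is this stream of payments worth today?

$321,477.78

Periodic rate r = 0.121/12 per month; n is counted in months.
Growing ordinary annuity: PV = PMT₁ × [1 − ((1+g)/(1+r))^n] / (r − g) = 3,400 × [1 − ((1+0.0048)/(1+r))^132] / (r − 0.0048) = $321,477.78.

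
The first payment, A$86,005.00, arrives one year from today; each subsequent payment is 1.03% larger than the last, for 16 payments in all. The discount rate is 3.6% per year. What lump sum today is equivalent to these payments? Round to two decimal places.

A$1,107,570.00

Periodic rate r = 0.036 per year.
Growing ordinary annuity: PV = PMT₁ × [1 − ((1+g)/(1+r))^n] / (r − g) = 86,005 × [1 − ((1+0.0103)/(1+r))^16] / (r − 0.0103) = A$1,107,570.00.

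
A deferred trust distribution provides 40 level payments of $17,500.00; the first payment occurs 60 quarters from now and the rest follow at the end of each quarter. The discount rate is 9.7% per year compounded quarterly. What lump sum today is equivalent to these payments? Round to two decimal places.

$108,220.53

Ordinary annuity of 40 payments, first payment at period 60.
Periodic rate r = 0.097/4 per quarter; n is counted in quarters.
The ordinary-annuity PV formula values the stream one period before the first payment (period 59); discount that back 59 periods:
PV₀ = 17,500 × [1 − (1+r)^−40] / r × (1+r)^−59 = $108,220.53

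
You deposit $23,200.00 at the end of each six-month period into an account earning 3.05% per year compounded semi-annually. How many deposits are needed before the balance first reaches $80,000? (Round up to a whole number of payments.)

Periodic rate r = 0.0305/2 per half-year; n is counted in half-years.
Ordinary annuity FV: 80,000 = 23,200 × [((1+r)^n − 1)/r].
(1+r)^n = 1 + 80,000 × r / 23,200, so n = ln(1 + 80,000·r/23,200) / ln(1+r) = 3.39.
Round up to a whole number of payments: n = 4.

4 payments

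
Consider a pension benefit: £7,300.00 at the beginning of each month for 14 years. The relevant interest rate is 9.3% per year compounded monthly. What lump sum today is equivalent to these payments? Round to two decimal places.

£689,756.36

This is an annuity due: 168 payments of £7,300.00 at the beginning of each month.
Periodic rate r = 0.093/12 per month; n is counted in months.
PV = PMT × [(1 − (1+r)^−n)/r] × (1+r) = 7,300 × [1 − (1+r)^−168] / r × (1+r) = £689,756.36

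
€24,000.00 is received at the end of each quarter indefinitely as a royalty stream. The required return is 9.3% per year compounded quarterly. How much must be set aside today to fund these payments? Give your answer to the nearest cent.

Periodic rate r = 0.093/4 per quarter.
Level perpetuity: PV = PMT / r = 24,000 / (0.093/4) = €1,032,258.06.

€1,032,258.06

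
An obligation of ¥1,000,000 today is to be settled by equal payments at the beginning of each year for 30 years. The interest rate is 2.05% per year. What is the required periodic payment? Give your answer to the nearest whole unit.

Level annuity due; solve PV = PMT × [(1 − (1+r)^−n)/r] × (1+r) for PMT.
Periodic rate r = 0.0205 per year.
With n = 30: PMT = 1,000,000 / ([(1 − (1+r)^−n)/r] × (1+r)) = ¥44,054

¥44,054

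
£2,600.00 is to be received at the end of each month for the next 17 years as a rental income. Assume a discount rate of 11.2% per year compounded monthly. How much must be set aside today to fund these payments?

This is an ordinary annuity: 204 payments of £2,600.00 at the end of each month.
Periodic rate r = 0.112/12 per month; n is counted in months.
PV = PMT × [(1 − (1+r)^−n)/r] = 2,600 × [1 − (1+r)^−204] / r = £236,704.14

£236,704.14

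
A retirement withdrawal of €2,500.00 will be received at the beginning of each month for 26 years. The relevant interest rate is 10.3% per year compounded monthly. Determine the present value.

This is an annuity due: 312 payments of €2,500.00 at the beginning of each month.
Periodic rate r = 0.103/12 per month; n is counted in months.
PV = PMT × [(1 − (1+r)^−n)/r] × (1+r) = 2,500 × [1 − (1+r)^−312] / r × (1+r) = €273,348.60

€273,348.60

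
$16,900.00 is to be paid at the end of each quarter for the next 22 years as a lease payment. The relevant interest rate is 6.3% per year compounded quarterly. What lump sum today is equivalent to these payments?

$801,768.83

This is an ordinary annuity: 88 payments of $16,900.00 at the end of each quarter.
Periodic rate r = 0.063/4 per quarter; n is counted in quarters.
PV = PMT × [(1 − (1+r)^−n)/r] = 16,900 × [1 − (1+r)^−88] / r = $801,768.83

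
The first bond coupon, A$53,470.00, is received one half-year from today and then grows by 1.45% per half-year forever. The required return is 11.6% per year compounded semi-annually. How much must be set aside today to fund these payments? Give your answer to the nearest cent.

Periodic rate r = 0.116/2 per half-year.
Growing perpetuity (Gordon): PV = PMT₁ / (r − g) = 53,470 / (r − 0.0145) = A$1,229,195.40.

A$1,229,195.40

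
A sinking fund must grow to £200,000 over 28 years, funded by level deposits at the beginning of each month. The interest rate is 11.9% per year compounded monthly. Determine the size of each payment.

Level annuity due; solve FV = PMT × [((1+r)^n − 1)/r] × (1+r) for PMT.
Periodic rate r = 0.119/12 per month; n is counted in months.
With n = 336: PMT = 200,000 / ([((1+r)^n − 1)/r] × (1+r)) = £74.00

£74.00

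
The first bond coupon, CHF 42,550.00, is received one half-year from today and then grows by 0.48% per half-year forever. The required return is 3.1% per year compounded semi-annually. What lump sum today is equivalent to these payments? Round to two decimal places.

CHF 3,976,635.51

Periodic rate r = 0.031/2 per half-year.
Growing perpetuity (Gordon): PV = PMT₁ / (r − g) = 42,550 / (r − 0.0048) = CHF 3,976,635.51.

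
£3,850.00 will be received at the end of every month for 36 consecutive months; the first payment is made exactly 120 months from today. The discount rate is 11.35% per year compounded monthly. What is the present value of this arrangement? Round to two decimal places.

Ordinary annuity of 36 payments, first payment at period 120.
Periodic rate r = 0.1135/12 per month; n is counted in months.
The ordinary-annuity PV formula values the stream one period before the first payment (period 119); discount that back 119 periods:
PV₀ = 3,850 × [1 − (1+r)^−36] / r × (1+r)^−119 = £38,166.59

£38,166.59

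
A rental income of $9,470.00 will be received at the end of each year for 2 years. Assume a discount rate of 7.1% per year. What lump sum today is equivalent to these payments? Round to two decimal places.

This is an ordinary annuity: 2 payments of $9,470.00 at the end of each year.
Periodic rate r = 0.071 per year.
PV = PMT × [(1 − (1+r)^−n)/r] = 9,470 × [1 − (1+r)^−2] / r = $17,098.23

$17,098.23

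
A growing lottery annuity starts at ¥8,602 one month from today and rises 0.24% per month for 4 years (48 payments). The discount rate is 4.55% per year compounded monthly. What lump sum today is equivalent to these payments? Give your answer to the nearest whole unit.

Periodic rate r = 0.0455/12 per month; n is counted in months.
Growing ordinary annuity: PV = PMT₁ × [1 − ((1+g)/(1+r))^n] / (r − g) = 8,602 × [1 − ((1+0.0024)/(1+r))^48] / (r − 0.0024) = ¥398,215.

¥398,215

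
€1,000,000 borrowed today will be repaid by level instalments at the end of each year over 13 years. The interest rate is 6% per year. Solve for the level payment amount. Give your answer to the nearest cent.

Level ordinary annuity; solve PV = PMT × [(1 − (1+r)^−n)/r] for PMT.
Periodic rate r = 0.06 per year.
With n = 13: PMT = 1,000,000 / ([(1 − (1+r)^−n)/r]) = €112,960.11

€112,960.11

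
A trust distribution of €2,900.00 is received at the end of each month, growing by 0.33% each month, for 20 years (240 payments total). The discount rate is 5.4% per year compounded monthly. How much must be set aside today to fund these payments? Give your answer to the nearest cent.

€602,714.50

Periodic rate r = 0.054/12 per month; n is counted in months.
Growing ordinary annuity: PV = PMT₁ × [1 − ((1+g)/(1+r))^n] / (r − g) = 2,900 × [1 − ((1+0.0033)/(1+r))^240] / (r − 0.0033) = €602,714.50.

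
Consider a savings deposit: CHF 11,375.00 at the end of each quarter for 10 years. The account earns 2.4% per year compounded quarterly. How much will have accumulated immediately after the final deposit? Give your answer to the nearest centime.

CHF 512,515.46

This is an ordinary annuity: 40 deposits of CHF 11,375.00 at the end of each quarter.
Periodic rate r = 0.024/4 per quarter; n is counted in quarters.
FV = PMT × [((1+r)^n − 1)/r] = 11,375 × [(1+r)^40 − 1] / r = CHF 512,515.46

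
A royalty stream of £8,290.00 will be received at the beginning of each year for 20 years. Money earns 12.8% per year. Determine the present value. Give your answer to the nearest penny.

£66,487.04

This is an annuity due: 20 payments of £8,290.00 at the beginning of each year.
Periodic rate r = 0.128 per year.
PV = PMT × [(1 − (1+r)^−n)/r] × (1+r) = 8,290 × [1 − (1+r)^−20] / r × (1+r) = £66,487.04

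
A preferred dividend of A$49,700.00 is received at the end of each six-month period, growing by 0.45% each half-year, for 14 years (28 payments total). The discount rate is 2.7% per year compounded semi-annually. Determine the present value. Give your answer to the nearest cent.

A$1,220,452.64

Periodic rate r = 0.027/2 per half-year; n is counted in half-years.
Growing ordinary annuity: PV = PMT₁ × [1 − ((1+g)/(1+r))^n] / (r − g) = 49,700 × [1 − ((1+0.0045)/(1+r))^28] / (r − 0.0045) = A$1,220,452.64.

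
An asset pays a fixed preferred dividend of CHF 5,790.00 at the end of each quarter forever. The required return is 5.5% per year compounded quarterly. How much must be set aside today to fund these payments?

CHF 421,090.91

Periodic rate r = 0.055/4 per quarter.
Level perpetuity: PV = PMT / r = 5,790 / (0.055/4) = CHF 421,090.91.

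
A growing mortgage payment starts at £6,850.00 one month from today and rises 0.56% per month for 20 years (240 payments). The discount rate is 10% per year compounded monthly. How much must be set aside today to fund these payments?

Periodic rate r = 0.1/12 per month; n is counted in months.
Growing ordinary annuity: PV = PMT₁ × [1 − ((1+g)/(1+r))^n] / (r − g) = 6,850 × [1 − ((1+0.0056)/(1+r))^240] / (r − 0.0056) = £1,199,711.10.

£1,199,711.10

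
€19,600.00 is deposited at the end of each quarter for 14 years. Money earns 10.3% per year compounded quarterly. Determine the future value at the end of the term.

€2,399,687.77

This is an ordinary annuity: 56 deposits of €19,600.00 at the end of each quarter.
Periodic rate r = 0.103/4 per quarter; n is counted in quarters.
FV = PMT × [((1+r)^n − 1)/r] = 19,600 × [(1+r)^56 − 1] / r = €2,399,687.77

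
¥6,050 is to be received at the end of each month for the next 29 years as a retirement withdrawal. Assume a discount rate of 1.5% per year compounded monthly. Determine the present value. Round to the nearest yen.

This is an ordinary annuity: 348 payments of ¥6,050 at the end of each month.
Periodic rate r = 0.015/12 per month; n is counted in months.
PV = PMT × [(1 − (1+r)^−n)/r] = 6,050 × [1 − (1+r)^−348] / r = ¥1,706,388

¥1,706,388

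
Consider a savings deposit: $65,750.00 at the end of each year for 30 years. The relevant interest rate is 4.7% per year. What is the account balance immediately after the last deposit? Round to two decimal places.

This is an ordinary annuity: 30 deposits of $65,750.00 at the end of each year.
Periodic rate r = 0.047 per year.
FV = PMT × [((1+r)^n − 1)/r] = 65,750 × [(1+r)^30 − 1] / r = $4,149,854.61

$4,149,854.61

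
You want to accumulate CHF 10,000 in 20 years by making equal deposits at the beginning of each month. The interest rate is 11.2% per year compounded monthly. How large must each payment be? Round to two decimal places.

Level annuity due; solve FV = PMT × [((1+r)^n − 1)/r] × (1+r) for PMT.
Periodic rate r = 0.112/12 per month; n is counted in months.
With n = 240: PMT = 10,000 / ([((1+r)^n − 1)/r] × (1+r)) = CHF 11.15

CHF 11.15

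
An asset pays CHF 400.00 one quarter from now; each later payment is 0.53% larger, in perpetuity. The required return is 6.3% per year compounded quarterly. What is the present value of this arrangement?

CHF 38,277.51

Periodic rate r = 0.063/4 per quarter.
Growing perpetuity (Gordon): PV = PMT₁ / (r − g) = 400 / (r − 0.0053) = CHF 38,277.51.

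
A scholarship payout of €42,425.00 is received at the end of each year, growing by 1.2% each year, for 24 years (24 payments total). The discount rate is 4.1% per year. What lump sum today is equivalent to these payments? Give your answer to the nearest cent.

€720,358.91

Periodic rate r = 0.041 per year.
Growing ordinary annuity: PV = PMT₁ × [1 − ((1+g)/(1+r))^n] / (r − g) = 42,425 × [1 − ((1+0.012)/(1+r))^24] / (r − 0.012) = €720,358.91.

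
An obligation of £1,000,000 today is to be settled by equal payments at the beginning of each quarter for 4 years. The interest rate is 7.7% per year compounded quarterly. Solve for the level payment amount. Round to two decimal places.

Level annuity due; solve PV = PMT × [(1 − (1+r)^−n)/r] × (1+r) for PMT.
Periodic rate r = 0.077/4 per quarter; n is counted in quarters.
With n = 16: PMT = 1,000,000 / ([(1 − (1+r)^−n)/r] × (1+r)) = £71,830.54

£71,830.54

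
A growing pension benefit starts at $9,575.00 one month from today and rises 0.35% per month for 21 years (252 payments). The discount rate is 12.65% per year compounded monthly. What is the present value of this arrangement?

$1,126,322.08

Periodic rate r = 0.1265/12 per month; n is counted in months.
Growing ordinary annuity: PV = PMT₁ × [1 − ((1+g)/(1+r))^n] / (r − g) = 9,575 × [1 − ((1+0.0035)/(1+r))^252] / (r − 0.0035) = $1,126,322.08.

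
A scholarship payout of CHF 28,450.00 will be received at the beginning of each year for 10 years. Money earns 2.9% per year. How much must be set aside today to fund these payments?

This is an annuity due: 10 payments of CHF 28,450.00 at the beginning of each year.
Periodic rate r = 0.029 per year.
PV = PMT × [(1 − (1+r)^−n)/r] × (1+r) = 28,450 × [1 − (1+r)^−10] / r × (1+r) = CHF 251,001.40

CHF 251,001.40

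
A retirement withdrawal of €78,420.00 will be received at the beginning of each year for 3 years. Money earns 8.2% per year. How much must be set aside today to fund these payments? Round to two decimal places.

This is an annuity due: 3 payments of €78,420.00 at the beginning of each year.
Periodic rate r = 0.082 per year.
PV = PMT × [(1 − (1+r)^−n)/r] × (1+r) = 78,420 × [1 − (1+r)^−3] / r × (1+r) = €217,881.09

€217,881.09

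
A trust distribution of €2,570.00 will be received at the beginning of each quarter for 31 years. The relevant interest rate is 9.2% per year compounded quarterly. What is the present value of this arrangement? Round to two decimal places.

€107,493.56

This is an annuity due: 124 payments of €2,570.00 at the beginning of each quarter.
Periodic rate r = 0.092/4 per quarter; n is counted in quarters.
PV = PMT × [(1 − (1+r)^−n)/r] × (1+r) = 2,570 × [1 − (1+r)^−124] / r × (1+r) = €107,493.56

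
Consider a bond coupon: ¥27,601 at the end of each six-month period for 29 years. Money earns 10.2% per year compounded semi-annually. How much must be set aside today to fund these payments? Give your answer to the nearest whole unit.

¥510,969

This is an ordinary annuity: 58 payments of ¥27,601 at the end of each six-month period.
Periodic rate r = 0.102/2 per half-year; n is counted in half-years.
PV = PMT × [(1 − (1+r)^−n)/r] = 27,601 × [1 − (1+r)^−58] / r = ¥510,969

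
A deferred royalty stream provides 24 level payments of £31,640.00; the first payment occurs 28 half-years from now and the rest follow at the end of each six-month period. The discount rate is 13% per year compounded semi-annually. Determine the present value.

Ordinary annuity of 24 payments, first payment at period 28.
Periodic rate r = 0.13/2 per half-year; n is counted in half-years.
The ordinary-annuity PV formula values the stream one period before the first payment (period 27); discount that back 27 periods:
PV₀ = 31,640 × [1 − (1+r)^−24] / r × (1+r)^−27 = £69,285.60

£69,285.60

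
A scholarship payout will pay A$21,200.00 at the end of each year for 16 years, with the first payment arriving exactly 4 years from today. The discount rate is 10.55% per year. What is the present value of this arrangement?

Ordinary annuity of 16 payments, first payment at period 4.
Periodic rate r = 0.1055 per year.
The ordinary-annuity PV formula values the stream one period before the first payment (period 3); discount that back 3 periods:
PV₀ = 21,200 × [1 − (1+r)^−16] / r × (1+r)^−3 = A$118,846.98

A$118,846.98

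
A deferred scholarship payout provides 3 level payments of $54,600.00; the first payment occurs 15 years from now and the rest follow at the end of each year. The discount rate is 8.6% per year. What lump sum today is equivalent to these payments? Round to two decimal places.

$43,855.24

Ordinary annuity of 3 payments, first payment at period 15.
Periodic rate r = 0.086 per year.
The ordinary-annuity PV formula values the stream one period before the first payment (period 14); discount that back 14 periods:
PV₀ = 54,600 × [1 − (1+r)^−3] / r × (1+r)^−14 = $43,855.24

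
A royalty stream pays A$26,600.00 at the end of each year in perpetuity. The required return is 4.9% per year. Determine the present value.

Periodic rate r = 0.049 per year.
Level perpetuity: PV = PMT / r = 26,600 / (0.049) = A$542,857.14.

A$542,857.14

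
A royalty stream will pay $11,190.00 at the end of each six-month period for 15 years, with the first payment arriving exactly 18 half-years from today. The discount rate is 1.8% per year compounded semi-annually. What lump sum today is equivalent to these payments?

$251,648.06

Ordinary annuity of 30 payments, first payment at period 18.
Periodic rate r = 0.018/2 per half-year; n is counted in half-years.
The ordinary-annuity PV formula values the stream one period before the first payment (period 17); discount that back 17 periods:
PV₀ = 11,190 × [1 − (1+r)^−30] / r × (1+r)^−17 = $251,648.06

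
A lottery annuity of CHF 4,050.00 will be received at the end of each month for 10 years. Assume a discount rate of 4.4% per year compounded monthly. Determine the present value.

This is an ordinary annuity: 120 payments of CHF 4,050.00 at the end of each month.
Periodic rate r = 0.044/12 per month; n is counted in months.
PV = PMT × [(1 − (1+r)^−n)/r] = 4,050 × [1 − (1+r)^−120] / r = CHF 392,605.29

CHF 392,605.29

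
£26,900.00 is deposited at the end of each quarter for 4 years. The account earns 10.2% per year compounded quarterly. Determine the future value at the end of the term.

£523,373.25

This is an ordinary annuity: 16 deposits of £26,900.00 at the end of each quarter.
Periodic rate r = 0.102/4 per quarter; n is counted in quarters.
FV = PMT × [((1+r)^n − 1)/r] = 26,900 × [(1+r)^16 − 1] / r = £523,373.25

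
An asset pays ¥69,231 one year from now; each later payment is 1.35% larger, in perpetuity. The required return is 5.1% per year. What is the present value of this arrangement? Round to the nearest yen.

¥1,846,160

Periodic rate r = 0.051 per year.
Growing perpetuity (Gordon): PV = PMT₁ / (r − g) = 69,231 / (r − 0.0135) = ¥1,846,160.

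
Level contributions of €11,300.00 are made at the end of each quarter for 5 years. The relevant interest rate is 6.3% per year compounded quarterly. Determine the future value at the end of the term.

€263,235.91

This is an ordinary annuity: 20 deposits of €11,300.00 at the end of each quarter.
Periodic rate r = 0.063/4 per quarter; n is counted in quarters.
FV = PMT × [((1+r)^n − 1)/r] = 11,300 × [(1+r)^20 − 1] / r = €263,235.91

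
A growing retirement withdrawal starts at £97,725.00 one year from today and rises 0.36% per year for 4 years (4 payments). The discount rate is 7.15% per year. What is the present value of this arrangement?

Periodic rate r = 0.0715 per year.
Growing ordinary annuity: PV = PMT₁ × [1 − ((1+g)/(1+r))^n] / (r − g) = 97,725 × [1 − ((1+0.0036)/(1+r))^4] / (r − 0.0036) = £331,580.37.

£331,580.37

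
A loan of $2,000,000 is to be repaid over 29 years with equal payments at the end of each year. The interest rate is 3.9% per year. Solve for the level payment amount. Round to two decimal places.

Level ordinary annuity; solve PV = PMT × [(1 − (1+r)^−n)/r] for PMT.
Periodic rate r = 0.039 per year.
With n = 29: PMT = 2,000,000 / ([(1 − (1+r)^−n)/r]) = $116,369.78

$116,369.78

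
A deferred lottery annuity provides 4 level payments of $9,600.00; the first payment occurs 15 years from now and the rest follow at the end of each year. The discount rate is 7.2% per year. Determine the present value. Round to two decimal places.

$12,230.06

Ordinary annuity of 4 payments, first payment at period 15.
Periodic rate r = 0.072 per year.
The ordinary-annuity PV formula values the stream one period before the first payment (period 14); discount that back 14 periods:
PV₀ = 9,600 × [1 − (1+r)^−4] / r × (1+r)^−14 = $12,230.06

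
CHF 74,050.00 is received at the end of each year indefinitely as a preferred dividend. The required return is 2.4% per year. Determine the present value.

Periodic rate r = 0.024 per year.
Level perpetuity: PV = PMT / r = 74,050 / (0.024) = CHF 3,085,416.67.

CHF 3,085,416.67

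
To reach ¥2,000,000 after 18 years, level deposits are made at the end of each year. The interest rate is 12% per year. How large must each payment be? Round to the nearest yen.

¥35,875

Level ordinary annuity; solve FV = PMT × [((1+r)^n − 1)/r] for PMT.
Periodic rate r = 0.12 per year.
With n = 18: PMT = 2,000,000 / ([((1+r)^n − 1)/r]) = ¥35,875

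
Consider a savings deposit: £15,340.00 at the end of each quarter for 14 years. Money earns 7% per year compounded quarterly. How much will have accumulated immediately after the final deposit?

£1,439,301.43

This is an ordinary annuity: 56 deposits of £15,340.00 at the end of each quarter.
Periodic rate r = 0.07/4 per quarter; n is counted in quarters.
FV = PMT × [((1+r)^n − 1)/r] = 15,340 × [(1+r)^56 − 1] / r = £1,439,301.43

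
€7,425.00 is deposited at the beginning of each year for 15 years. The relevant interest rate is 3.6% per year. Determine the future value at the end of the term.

€149,528.52

This is an annuity due: 15 deposits of €7,425.00 at the beginning of each year.
Periodic rate r = 0.036 per year.
FV = PMT × [((1+r)^n − 1)/r] × (1+r) = 7,425 × [(1+r)^15 − 1] / r × (1+r) = €149,528.52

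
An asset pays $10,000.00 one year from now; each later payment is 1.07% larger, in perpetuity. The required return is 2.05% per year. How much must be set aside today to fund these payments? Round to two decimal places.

$1,020,408.16

Periodic rate r = 0.0205 per year.
Growing perpetuity (Gordon): PV = PMT₁ / (r − g) = 10,000 / (r − 0.0107) = $1,020,408.16.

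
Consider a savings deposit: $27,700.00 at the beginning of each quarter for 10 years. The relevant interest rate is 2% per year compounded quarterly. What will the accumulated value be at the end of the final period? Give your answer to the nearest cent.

$1,229,316.07

This is an annuity due: 40 deposits of $27,700.00 at the beginning of each quarter.
Periodic rate r = 0.02/4 per quarter; n is counted in quarters.
FV = PMT × [((1+r)^n − 1)/r] × (1+r) = 27,700 × [(1+r)^40 − 1] / r × (1+r) = $1,229,316.07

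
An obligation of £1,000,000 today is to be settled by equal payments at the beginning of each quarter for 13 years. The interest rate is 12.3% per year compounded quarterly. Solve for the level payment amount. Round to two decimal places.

£37,621.24

Level annuity due; solve PV = PMT × [(1 − (1+r)^−n)/r] × (1+r) for PMT.
Periodic rate r = 0.123/4 per quarter; n is counted in quarters.
With n = 52: PMT = 1,000,000 / ([(1 − (1+r)^−n)/r] × (1+r)) = £37,621.24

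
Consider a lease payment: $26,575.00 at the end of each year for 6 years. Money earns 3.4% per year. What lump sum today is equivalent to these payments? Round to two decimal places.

This is an ordinary annuity: 6 payments of $26,575.00 at the end of each year.
Periodic rate r = 0.034 per year.
PV = PMT × [(1 − (1+r)^−n)/r] = 26,575 × [1 − (1+r)^−6] / r = $142,072.62

$142,072.62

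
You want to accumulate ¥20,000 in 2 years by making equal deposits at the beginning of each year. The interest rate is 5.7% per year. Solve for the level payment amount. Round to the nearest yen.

Level annuity due; solve FV = PMT × [((1+r)^n − 1)/r] × (1+r) for PMT.
Periodic rate r = 0.057 per year.
With n = 2: PMT = 20,000 / ([((1+r)^n − 1)/r] × (1+r)) = ¥9,199

¥9,199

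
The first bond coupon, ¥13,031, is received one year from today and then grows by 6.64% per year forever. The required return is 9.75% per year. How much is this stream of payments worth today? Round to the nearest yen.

¥419,003

Periodic rate r = 0.0975 per year.
Growing perpetuity (Gordon): PV = PMT₁ / (r − g) = 13,031 / (r − 0.0664) = ¥419,003.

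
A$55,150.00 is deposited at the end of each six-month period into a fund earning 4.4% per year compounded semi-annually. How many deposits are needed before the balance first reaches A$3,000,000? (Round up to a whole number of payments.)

37 payments

Periodic rate r = 0.044/2 per half-year; n is counted in half-years.
Ordinary annuity FV: 3,000,000 = 55,150 × [((1+r)^n − 1)/r].
(1+r)^n = 1 + 3,000,000 × r / 55,150, so n = ln(1 + 3,000,000·r/55,150) / ln(1+r) = 36.16.
Round up to a whole number of payments: n = 37.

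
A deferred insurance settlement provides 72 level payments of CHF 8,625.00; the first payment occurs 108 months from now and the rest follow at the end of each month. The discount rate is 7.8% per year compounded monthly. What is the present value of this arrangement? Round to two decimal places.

Ordinary annuity of 72 payments, first payment at period 108.
Periodic rate r = 0.078/12 per month; n is counted in months.
The ordinary-annuity PV formula values the stream one period before the first payment (period 107); discount that back 107 periods:
PV₀ = 8,625 × [1 − (1+r)^−72] / r × (1+r)^−107 = CHF 247,311.42

CHF 247,311.42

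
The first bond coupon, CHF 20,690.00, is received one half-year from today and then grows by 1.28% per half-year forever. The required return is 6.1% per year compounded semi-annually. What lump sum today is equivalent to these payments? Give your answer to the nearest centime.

CHF 1,168,926.55

Periodic rate r = 0.061/2 per half-year.
Growing perpetuity (Gordon): PV = PMT₁ / (r − g) = 20,690 / (r − 0.0128) = CHF 1,168,926.55.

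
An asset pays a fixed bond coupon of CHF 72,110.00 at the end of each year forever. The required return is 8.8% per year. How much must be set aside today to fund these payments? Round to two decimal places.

Periodic rate r = 0.088 per year.
Level perpetuity: PV = PMT / r = 72,110 / (0.088) = CHF 819,431.82.

CHF 819,431.82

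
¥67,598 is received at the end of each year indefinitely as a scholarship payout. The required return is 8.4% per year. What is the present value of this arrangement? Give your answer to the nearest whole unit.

Periodic rate r = 0.084 per year.
Level perpetuity: PV = PMT / r = 67,598 / (0.084) = ¥804,738.

¥804,738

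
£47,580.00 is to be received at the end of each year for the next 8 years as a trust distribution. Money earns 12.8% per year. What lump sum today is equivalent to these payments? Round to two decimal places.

£229,897.38

This is an ordinary annuity: 8 payments of £47,580.00 at the end of each year.
Periodic rate r = 0.128 per year.
PV = PMT × [(1 − (1+r)^−n)/r] = 47,580 × [1 − (1+r)^−8] / r = £229,897.38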